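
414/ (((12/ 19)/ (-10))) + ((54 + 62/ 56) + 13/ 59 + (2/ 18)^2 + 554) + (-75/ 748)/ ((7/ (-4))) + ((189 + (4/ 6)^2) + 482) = -5274.16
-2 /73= -0.03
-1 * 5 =-5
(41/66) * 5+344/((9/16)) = 121703/198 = 614.66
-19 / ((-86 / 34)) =323 / 43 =7.51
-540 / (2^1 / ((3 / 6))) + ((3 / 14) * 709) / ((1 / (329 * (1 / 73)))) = 80259 / 146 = 549.72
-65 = -65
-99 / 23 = -4.30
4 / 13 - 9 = -113 / 13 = -8.69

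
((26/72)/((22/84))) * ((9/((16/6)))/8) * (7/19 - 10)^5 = -168089022036117/3486347392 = -48213.50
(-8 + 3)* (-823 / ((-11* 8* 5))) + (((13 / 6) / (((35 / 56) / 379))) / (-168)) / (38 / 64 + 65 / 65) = -20158711 / 1413720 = -14.26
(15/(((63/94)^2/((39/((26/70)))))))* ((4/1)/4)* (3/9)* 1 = 220900/189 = 1168.78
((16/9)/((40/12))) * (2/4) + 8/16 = 0.77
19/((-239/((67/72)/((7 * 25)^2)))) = -1273/526995000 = -0.00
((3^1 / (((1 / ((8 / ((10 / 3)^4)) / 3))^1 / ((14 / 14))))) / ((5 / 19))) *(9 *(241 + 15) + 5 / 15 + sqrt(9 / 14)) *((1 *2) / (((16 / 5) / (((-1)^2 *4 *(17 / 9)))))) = 8721 *sqrt(14) / 35000 + 6698697 / 2500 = 2680.41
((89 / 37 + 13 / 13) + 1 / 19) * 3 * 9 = 93.37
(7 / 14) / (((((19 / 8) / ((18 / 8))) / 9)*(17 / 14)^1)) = 1134 / 323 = 3.51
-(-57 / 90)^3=6859 / 27000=0.25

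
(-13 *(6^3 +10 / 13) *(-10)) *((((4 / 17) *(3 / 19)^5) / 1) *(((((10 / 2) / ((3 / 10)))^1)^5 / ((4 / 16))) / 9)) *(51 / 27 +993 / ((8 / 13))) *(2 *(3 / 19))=4097266325000000000 / 21594059379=189740439.86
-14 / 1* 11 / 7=-22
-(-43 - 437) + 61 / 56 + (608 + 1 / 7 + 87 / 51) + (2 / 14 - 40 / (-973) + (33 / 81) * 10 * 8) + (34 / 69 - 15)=91149876179 / 82175688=1109.21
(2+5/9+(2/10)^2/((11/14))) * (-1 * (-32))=206432/2475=83.41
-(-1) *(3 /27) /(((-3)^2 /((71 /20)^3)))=357911 /648000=0.55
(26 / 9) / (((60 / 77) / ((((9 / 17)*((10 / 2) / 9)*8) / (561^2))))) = 364 / 13132449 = 0.00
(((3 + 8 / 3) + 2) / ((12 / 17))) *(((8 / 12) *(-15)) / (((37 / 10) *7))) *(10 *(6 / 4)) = -48875 / 777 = -62.90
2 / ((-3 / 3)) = -2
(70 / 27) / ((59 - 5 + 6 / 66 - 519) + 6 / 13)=-0.01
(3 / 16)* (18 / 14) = 27 / 112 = 0.24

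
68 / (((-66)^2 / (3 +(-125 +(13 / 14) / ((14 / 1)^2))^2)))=666755134403 / 2733221568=243.94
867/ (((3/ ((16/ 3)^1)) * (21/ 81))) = 41616/ 7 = 5945.14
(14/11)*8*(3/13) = 336/143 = 2.35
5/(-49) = -5/49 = -0.10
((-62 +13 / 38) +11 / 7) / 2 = -15983 / 532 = -30.04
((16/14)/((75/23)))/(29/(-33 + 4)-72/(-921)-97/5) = -28244/1637685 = -0.02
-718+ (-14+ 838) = 106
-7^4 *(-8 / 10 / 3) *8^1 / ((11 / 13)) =998816 / 165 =6053.43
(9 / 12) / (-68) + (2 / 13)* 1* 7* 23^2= 2014393 / 3536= 569.68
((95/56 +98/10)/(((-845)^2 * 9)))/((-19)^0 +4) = 1073/2998905000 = 0.00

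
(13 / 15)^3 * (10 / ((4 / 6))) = 2197 / 225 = 9.76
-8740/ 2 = -4370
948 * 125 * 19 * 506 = 1139259000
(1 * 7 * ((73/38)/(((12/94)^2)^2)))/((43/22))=27428686901/1058832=25904.66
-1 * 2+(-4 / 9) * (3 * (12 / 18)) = -26 / 9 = -2.89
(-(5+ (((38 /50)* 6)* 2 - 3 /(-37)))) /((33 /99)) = -39408 /925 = -42.60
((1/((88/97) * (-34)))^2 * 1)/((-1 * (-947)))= 0.00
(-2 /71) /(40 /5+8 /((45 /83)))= -45 /36352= -0.00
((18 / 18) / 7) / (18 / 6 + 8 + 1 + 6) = 1 / 126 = 0.01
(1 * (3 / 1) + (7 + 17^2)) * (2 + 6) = 2392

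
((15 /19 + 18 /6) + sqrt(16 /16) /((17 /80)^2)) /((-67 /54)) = -7690032 /367897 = -20.90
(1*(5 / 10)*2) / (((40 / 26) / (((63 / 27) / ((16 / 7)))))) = 637 / 960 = 0.66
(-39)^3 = -59319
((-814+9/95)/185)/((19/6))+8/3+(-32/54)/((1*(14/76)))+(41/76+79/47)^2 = 2.99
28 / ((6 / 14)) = 196 / 3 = 65.33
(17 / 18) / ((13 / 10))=85 / 117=0.73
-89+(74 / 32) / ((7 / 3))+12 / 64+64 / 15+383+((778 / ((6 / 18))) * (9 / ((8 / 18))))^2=234553066828 / 105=2233838731.70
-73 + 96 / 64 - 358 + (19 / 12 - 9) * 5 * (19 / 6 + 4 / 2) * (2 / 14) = -230263 / 504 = -456.87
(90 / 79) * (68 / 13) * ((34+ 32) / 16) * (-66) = -1666170 / 1027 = -1622.37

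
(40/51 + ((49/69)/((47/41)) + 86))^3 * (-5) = -559433650277658825895/167566658813091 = -3338573.76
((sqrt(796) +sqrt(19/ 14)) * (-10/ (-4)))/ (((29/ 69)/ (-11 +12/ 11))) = -37605 * sqrt(199)/ 319 - 37605 * sqrt(266)/ 8932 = -1731.62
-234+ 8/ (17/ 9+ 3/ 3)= -3006/ 13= -231.23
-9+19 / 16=-7.81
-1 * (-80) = 80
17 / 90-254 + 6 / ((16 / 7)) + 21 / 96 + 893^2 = 797198.03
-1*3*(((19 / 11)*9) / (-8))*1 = 513 / 88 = 5.83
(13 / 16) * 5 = 65 / 16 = 4.06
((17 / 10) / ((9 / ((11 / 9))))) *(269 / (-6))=-10.35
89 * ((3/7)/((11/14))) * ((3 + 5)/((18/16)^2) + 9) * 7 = 1546286/297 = 5206.35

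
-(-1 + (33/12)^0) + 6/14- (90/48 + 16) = -977/56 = -17.45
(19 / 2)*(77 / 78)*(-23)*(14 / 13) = -235543 / 1014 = -232.29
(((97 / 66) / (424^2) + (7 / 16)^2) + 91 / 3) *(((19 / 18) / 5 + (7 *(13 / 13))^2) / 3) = 3208214582479 / 6407216640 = 500.72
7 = 7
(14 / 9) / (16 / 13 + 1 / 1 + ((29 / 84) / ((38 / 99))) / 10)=1936480 / 2889009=0.67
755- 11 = 744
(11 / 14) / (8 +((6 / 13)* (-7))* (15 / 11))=1573 / 7196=0.22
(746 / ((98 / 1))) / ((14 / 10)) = 1865 / 343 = 5.44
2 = 2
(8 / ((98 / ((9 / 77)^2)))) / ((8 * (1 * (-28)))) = -81 / 16269176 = -0.00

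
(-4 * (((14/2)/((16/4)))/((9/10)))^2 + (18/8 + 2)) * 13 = -45799/324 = -141.35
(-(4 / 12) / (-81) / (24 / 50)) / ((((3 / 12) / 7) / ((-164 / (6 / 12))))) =-57400 / 729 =-78.74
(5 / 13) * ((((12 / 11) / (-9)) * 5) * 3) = -100 / 143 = -0.70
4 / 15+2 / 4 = 0.77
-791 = -791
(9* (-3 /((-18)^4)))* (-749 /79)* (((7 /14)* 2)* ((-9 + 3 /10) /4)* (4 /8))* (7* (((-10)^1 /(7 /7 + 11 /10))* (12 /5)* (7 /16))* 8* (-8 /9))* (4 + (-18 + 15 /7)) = 1802843 /230364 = 7.83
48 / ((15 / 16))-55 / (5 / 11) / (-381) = 98141 / 1905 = 51.52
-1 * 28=-28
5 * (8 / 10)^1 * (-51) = -204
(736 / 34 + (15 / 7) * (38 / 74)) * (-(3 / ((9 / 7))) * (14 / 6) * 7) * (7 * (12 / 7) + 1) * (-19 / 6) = 1212200171 / 33966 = 35688.63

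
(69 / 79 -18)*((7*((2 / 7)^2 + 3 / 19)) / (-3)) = 100573 / 10507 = 9.57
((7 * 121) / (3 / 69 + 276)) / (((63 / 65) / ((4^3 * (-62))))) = -12561.76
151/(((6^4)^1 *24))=151/31104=0.00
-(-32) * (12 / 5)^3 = 55296 / 125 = 442.37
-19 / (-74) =19 / 74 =0.26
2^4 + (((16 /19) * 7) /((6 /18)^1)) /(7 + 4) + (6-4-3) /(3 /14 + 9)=471794 /26961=17.50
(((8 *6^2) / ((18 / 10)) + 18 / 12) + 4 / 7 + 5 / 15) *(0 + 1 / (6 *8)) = 3.38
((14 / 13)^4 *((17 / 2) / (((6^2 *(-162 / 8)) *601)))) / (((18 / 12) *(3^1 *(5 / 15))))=-653072 / 37540207107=-0.00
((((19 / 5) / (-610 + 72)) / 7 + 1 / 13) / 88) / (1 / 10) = 18583 / 2154152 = 0.01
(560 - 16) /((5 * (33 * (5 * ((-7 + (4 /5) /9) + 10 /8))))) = -6528 /56045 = -0.12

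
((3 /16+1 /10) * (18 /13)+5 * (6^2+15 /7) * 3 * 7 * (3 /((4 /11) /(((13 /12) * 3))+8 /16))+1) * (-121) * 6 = -14256709.52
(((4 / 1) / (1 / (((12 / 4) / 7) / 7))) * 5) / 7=60 / 343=0.17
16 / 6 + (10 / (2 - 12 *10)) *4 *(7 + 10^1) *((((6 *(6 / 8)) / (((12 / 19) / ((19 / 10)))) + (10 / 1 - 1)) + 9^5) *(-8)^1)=8169902 / 3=2723300.67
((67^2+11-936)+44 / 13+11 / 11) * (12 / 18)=30926 / 13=2378.92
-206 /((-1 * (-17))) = -206 /17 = -12.12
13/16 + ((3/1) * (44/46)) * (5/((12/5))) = 2499/368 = 6.79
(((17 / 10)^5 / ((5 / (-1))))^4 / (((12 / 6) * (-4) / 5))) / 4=-4064231406647572522401601 / 400000000000000000000000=-10.16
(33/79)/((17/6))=198/1343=0.15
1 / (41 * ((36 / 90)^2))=0.15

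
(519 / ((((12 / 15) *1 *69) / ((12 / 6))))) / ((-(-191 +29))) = 865 / 7452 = 0.12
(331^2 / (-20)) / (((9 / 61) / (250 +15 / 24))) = -2679971621 / 288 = -9305457.02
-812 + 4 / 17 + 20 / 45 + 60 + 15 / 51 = -114907 / 153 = -751.03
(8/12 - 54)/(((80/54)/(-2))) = 72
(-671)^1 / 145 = -671 / 145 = -4.63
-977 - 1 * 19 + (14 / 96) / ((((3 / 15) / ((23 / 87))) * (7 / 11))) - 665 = -6935071 / 4176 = -1660.70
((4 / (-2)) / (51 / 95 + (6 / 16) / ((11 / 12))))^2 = 17472400 / 3908529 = 4.47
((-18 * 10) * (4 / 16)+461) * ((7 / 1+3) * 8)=33280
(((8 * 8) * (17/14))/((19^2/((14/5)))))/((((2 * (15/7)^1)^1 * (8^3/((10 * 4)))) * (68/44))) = 0.01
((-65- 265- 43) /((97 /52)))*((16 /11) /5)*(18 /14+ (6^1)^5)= -16895002176 /37345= -452403.33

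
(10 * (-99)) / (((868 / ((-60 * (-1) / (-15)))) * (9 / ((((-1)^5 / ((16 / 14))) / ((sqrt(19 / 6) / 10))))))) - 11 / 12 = -275 * sqrt(114) / 1178 - 11 / 12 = -3.41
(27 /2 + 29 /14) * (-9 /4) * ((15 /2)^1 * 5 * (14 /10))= -14715 /8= -1839.38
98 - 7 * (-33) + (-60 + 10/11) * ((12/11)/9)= 116827/363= 321.84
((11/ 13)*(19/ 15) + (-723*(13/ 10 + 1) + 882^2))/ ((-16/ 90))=-908226741/ 208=-4366474.72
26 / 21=1.24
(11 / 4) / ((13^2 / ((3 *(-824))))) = -6798 / 169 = -40.22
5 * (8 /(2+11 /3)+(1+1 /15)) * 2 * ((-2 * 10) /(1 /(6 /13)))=-50560 /221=-228.78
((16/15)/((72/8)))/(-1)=-16/135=-0.12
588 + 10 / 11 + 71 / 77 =45417 / 77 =589.83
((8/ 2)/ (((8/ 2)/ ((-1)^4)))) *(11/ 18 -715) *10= -64295/ 9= -7143.89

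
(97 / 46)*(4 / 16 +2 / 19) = 2619 / 3496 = 0.75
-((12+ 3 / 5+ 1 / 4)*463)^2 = -14158858081 / 400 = -35397145.20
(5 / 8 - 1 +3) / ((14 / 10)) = 15 / 8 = 1.88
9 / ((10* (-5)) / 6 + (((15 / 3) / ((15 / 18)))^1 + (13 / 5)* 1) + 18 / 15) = 135 / 22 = 6.14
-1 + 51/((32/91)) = 4609/32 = 144.03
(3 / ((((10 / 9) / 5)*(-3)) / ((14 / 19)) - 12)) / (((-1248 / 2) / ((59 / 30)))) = 413 / 563680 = 0.00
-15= -15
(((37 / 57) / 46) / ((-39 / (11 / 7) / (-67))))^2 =743598361 / 512378229636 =0.00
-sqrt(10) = -3.16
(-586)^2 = 343396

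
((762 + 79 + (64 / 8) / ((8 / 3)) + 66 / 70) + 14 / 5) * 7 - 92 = 5842.20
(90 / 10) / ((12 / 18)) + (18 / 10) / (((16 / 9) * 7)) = 7641 / 560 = 13.64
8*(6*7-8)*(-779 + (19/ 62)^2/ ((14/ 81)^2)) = -9937329175/ 47089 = -211032.92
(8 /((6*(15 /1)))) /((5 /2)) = 8 /225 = 0.04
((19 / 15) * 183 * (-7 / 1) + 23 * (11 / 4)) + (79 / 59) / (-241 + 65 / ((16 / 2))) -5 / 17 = -58286891723 / 37371780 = -1559.65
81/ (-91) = -81/ 91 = -0.89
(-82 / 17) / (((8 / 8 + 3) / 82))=-1681 / 17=-98.88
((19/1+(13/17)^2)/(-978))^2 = 8008900/19971625041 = 0.00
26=26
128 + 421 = 549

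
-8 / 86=-4 / 43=-0.09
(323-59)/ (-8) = -33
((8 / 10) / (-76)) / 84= -1 / 7980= -0.00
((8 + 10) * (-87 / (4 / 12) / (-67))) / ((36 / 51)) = 13311 / 134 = 99.34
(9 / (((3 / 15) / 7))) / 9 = 35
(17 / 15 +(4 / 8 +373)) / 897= 11239 / 26910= 0.42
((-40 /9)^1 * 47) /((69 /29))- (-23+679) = -461896 /621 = -743.79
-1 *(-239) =239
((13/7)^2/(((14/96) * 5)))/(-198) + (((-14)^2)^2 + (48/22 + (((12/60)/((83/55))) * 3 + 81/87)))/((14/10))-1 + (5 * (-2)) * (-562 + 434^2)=-252082615234379/136224165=-1850498.52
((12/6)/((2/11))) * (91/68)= 1001/68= 14.72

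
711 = 711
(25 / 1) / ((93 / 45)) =12.10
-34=-34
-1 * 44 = -44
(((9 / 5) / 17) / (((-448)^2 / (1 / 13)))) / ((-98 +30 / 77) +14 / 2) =-99 / 221049221120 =-0.00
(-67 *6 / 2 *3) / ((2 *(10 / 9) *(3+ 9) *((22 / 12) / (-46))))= 124821 / 220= 567.37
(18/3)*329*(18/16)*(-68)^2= 10268748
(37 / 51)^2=1369 / 2601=0.53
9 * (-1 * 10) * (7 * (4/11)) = -2520/11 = -229.09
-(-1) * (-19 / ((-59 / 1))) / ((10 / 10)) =19 / 59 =0.32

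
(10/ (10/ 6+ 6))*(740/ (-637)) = -22200/ 14651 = -1.52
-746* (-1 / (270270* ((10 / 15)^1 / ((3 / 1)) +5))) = 373 / 705705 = 0.00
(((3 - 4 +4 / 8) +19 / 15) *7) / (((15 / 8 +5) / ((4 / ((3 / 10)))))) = 5152 / 495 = 10.41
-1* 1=-1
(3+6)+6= 15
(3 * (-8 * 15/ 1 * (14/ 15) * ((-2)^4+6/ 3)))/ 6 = -1008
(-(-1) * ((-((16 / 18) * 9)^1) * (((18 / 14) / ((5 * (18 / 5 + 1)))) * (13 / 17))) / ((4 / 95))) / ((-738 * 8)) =1235 / 897736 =0.00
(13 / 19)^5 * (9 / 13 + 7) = 2856100 / 2476099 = 1.15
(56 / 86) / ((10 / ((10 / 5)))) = 28 / 215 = 0.13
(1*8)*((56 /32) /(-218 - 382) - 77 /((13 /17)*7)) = -448891 /3900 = -115.10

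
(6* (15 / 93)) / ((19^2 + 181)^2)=15 / 4553342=0.00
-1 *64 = -64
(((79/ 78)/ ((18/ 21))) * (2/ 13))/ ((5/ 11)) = 6083/ 15210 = 0.40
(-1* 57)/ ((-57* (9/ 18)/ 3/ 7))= 42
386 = 386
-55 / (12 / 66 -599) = 605 / 6587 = 0.09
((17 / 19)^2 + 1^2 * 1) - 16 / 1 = -5126 / 361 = -14.20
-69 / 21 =-23 / 7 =-3.29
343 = 343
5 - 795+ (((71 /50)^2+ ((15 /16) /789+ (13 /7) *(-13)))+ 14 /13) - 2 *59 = -222349140613 /239330000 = -929.05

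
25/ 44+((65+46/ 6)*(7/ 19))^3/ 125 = 156935349469/ 1018561500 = 154.08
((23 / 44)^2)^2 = 279841 / 3748096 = 0.07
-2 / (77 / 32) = -64 / 77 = -0.83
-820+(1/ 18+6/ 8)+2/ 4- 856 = -60289/ 36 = -1674.69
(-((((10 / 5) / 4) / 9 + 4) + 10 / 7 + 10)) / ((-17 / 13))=25363 / 2142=11.84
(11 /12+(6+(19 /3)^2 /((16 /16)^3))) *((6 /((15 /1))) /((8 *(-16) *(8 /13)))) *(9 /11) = -0.20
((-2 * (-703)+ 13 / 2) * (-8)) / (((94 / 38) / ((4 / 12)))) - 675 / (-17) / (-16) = -58493575 / 38352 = -1525.18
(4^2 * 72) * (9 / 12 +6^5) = 8958816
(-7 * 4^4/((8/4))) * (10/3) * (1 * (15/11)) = -44800/11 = -4072.73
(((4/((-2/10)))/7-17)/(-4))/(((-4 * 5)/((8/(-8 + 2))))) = 139/420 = 0.33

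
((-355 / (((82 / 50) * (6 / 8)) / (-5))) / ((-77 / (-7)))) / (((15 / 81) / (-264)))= -7668000 / 41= -187024.39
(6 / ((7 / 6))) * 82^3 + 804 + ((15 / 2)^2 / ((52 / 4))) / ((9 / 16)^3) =20907363628 / 7371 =2836435.17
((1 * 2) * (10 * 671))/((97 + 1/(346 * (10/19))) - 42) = 243.98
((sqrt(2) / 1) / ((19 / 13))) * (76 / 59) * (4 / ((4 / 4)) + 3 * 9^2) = 307.87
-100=-100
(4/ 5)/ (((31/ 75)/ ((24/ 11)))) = 1440/ 341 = 4.22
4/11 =0.36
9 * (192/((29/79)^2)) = 12823.36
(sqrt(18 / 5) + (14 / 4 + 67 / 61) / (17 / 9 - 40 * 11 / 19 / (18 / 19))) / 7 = -5049 / 173362 + 3 * sqrt(10) / 35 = 0.24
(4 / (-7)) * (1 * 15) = -60 / 7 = -8.57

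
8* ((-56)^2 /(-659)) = -25088 /659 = -38.07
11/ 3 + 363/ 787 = 9746/ 2361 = 4.13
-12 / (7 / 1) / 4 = -3 / 7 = -0.43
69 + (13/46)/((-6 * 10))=190427/2760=69.00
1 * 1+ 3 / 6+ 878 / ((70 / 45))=7923 / 14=565.93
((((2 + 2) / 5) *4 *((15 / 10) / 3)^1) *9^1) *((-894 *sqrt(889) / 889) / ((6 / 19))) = -203832 *sqrt(889) / 4445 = -1367.26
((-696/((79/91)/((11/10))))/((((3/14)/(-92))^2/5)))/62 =-96314970752/7347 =-13109428.44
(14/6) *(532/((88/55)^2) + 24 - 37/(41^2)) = 14546553/26896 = 540.84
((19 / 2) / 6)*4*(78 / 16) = 247 / 8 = 30.88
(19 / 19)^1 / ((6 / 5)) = 5 / 6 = 0.83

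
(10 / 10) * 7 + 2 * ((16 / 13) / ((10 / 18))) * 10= 667 / 13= 51.31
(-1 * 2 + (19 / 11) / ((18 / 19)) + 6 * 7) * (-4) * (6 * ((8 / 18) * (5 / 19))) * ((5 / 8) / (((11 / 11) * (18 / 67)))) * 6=-27741350 / 16929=-1638.69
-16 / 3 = -5.33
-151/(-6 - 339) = 151/345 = 0.44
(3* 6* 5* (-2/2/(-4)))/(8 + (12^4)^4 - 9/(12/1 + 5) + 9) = 765/6286064802431238704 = 0.00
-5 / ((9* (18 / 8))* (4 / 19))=-95 / 81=-1.17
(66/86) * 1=33/43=0.77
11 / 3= 3.67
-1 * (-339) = 339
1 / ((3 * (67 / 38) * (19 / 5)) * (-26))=-5 / 2613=-0.00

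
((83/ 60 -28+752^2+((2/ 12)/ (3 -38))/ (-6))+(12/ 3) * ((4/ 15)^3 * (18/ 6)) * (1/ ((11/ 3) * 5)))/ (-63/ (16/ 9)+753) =3918758358016/ 4972708125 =788.05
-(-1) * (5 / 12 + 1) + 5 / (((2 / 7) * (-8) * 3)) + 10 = 171 / 16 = 10.69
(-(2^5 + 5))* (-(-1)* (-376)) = 13912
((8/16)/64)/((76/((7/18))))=7/175104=0.00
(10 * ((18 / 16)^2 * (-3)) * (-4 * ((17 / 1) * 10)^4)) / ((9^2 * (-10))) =-156601875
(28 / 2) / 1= 14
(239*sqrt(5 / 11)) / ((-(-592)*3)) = 239*sqrt(55) / 19536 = 0.09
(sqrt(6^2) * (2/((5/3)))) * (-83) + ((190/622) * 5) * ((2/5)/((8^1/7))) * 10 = -1841911/3110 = -592.25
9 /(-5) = -9 /5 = -1.80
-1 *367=-367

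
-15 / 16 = -0.94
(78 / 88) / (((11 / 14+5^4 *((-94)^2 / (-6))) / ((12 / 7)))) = -702 / 425232137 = -0.00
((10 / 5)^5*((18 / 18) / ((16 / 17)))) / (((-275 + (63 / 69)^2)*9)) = -8993 / 652653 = -0.01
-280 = -280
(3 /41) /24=0.00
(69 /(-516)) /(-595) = 23 /102340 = 0.00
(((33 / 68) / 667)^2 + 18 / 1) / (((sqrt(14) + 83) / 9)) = 27660664745739 / 14143021310000 - 333261021033 * sqrt(14) / 14143021310000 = 1.87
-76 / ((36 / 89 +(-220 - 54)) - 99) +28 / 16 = 259183 / 132644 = 1.95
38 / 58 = 0.66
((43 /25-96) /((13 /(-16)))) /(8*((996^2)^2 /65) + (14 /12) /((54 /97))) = 12218688 /12753880845778435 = 0.00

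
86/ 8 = 43/ 4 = 10.75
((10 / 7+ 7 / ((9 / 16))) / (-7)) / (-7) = 874 / 3087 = 0.28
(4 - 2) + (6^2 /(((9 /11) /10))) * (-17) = -7478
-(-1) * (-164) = -164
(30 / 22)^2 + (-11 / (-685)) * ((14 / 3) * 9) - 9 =-535938 / 82885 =-6.47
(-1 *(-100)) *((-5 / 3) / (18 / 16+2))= -160 / 3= -53.33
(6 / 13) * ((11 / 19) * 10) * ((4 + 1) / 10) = 330 / 247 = 1.34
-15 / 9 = -5 / 3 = -1.67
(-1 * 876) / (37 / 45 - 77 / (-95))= -187245 / 349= -536.52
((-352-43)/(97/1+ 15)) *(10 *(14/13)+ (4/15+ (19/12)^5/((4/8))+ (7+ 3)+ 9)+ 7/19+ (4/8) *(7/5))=-619144942487/3441844224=-179.89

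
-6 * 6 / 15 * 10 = -24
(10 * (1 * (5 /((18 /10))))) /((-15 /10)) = -500 /27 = -18.52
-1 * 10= -10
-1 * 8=-8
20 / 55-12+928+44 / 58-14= 288096 / 319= 903.12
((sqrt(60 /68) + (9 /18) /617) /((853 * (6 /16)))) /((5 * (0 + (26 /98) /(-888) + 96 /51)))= 986272 /3663483895315 + 116032 * sqrt(255) /5937575195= 0.00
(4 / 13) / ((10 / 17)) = 34 / 65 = 0.52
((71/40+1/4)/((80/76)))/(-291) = -513/77600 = -0.01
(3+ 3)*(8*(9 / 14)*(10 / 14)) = 22.04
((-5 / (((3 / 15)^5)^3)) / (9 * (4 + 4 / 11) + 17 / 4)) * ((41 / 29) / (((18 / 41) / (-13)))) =14671813964843750 / 99963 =146772445453.26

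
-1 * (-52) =52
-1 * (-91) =91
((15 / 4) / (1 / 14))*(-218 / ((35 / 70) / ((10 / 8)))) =-28612.50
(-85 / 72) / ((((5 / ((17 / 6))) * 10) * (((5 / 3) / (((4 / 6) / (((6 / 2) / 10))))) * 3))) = -289 / 9720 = -0.03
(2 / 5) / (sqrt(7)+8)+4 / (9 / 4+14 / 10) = 23968 / 20805 - 2*sqrt(7) / 285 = 1.13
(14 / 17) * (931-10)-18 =740.47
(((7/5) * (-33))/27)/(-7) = 11/45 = 0.24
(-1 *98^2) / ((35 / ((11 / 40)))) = -3773 / 50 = -75.46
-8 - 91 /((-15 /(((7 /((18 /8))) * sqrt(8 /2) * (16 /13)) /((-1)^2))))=5192 /135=38.46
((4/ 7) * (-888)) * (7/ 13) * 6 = -21312/ 13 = -1639.38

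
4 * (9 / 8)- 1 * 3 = 3 / 2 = 1.50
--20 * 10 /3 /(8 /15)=125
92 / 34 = 46 / 17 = 2.71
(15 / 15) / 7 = 1 / 7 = 0.14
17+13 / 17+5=387 / 17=22.76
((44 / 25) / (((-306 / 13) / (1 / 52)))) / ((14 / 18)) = -11 / 5950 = -0.00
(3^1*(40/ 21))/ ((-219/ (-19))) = 760/ 1533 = 0.50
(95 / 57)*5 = 25 / 3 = 8.33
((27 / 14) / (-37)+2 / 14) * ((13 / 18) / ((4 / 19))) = 0.31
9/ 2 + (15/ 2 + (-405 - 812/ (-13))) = -4297/ 13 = -330.54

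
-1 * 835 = -835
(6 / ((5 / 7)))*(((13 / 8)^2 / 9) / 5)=1183 / 2400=0.49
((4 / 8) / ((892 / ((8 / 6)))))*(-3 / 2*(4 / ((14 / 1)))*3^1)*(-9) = 27 / 3122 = 0.01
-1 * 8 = -8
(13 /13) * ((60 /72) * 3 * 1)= 5 /2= 2.50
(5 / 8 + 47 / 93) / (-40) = -841 / 29760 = -0.03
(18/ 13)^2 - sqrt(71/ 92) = 324/ 169 - sqrt(1633)/ 46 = 1.04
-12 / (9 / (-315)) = 420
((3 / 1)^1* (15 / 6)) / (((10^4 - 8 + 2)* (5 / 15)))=45 / 19988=0.00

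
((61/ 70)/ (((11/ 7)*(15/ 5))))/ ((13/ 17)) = 1037/ 4290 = 0.24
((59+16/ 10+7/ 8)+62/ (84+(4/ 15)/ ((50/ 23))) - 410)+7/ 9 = -347.01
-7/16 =-0.44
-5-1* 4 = -9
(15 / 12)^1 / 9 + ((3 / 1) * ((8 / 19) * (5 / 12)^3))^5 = 665453797255565 / 4791047613677568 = 0.14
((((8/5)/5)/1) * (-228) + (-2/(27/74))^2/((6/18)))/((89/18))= 208736/60075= 3.47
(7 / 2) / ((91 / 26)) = 1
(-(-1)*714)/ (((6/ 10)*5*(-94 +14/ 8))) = -952/ 369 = -2.58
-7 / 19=-0.37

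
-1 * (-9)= 9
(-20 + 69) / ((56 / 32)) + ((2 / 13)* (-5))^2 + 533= 94909 / 169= 561.59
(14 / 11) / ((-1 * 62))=-7 / 341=-0.02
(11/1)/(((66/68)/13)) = 442/3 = 147.33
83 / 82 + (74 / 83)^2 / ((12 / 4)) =1.28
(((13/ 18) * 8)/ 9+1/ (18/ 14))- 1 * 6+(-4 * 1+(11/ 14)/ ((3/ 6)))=-3974/ 567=-7.01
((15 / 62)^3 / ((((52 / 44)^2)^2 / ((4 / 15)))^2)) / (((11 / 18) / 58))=610338195720 / 24301433909311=0.03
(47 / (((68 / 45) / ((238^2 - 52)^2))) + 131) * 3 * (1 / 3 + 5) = 27094456801072 / 17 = 1593791576533.65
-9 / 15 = -3 / 5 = -0.60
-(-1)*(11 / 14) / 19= 11 / 266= 0.04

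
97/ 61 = 1.59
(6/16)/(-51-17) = -3/544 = -0.01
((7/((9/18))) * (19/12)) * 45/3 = 665/2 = 332.50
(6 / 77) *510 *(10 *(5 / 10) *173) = 2646900 / 77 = 34375.32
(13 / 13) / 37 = 1 / 37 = 0.03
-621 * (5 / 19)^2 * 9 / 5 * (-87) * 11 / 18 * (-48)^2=3423150720 / 361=9482411.97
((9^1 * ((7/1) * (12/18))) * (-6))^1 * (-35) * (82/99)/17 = 80360/187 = 429.73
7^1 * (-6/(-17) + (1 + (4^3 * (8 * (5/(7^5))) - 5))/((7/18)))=-19082514/285719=-66.79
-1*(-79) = 79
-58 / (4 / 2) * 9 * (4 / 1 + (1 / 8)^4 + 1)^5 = -940581202643663218790661 / 1152921504606846976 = -815824.15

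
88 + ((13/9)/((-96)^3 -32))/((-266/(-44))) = 46598960881/529533648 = 88.00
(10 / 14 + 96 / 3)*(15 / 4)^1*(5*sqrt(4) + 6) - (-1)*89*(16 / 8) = 14986 / 7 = 2140.86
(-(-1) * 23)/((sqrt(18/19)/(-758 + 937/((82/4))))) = -335846 * sqrt(38)/123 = -16831.66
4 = 4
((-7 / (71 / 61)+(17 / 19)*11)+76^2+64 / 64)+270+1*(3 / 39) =106114720 / 17537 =6050.90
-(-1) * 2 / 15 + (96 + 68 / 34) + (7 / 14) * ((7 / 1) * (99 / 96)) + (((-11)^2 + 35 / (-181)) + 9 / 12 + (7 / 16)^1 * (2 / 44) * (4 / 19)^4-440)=-53978033225057 / 249090346560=-216.70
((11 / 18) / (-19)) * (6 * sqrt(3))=-0.33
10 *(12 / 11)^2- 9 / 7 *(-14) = 3618 / 121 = 29.90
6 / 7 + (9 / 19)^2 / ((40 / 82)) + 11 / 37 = 3018919 / 1869980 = 1.61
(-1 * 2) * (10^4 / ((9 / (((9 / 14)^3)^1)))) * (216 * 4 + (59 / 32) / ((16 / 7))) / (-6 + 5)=22415788125 / 43904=510563.69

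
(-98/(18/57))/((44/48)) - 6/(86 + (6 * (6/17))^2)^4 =-870695800054837495553/2571872663284375000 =-338.55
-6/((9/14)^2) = -14.52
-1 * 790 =-790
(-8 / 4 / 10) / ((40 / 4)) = -0.02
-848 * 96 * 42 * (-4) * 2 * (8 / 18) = 12156928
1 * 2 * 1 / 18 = 1 / 9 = 0.11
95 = 95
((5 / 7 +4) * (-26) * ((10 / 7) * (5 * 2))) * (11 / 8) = -117975 / 49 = -2407.65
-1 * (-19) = 19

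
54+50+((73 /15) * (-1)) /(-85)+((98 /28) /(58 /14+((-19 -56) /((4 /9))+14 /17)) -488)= -12722046199 /33133425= -383.96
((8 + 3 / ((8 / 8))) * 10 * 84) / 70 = 132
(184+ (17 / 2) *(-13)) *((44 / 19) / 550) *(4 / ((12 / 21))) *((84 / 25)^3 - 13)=400876791 / 7421875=54.01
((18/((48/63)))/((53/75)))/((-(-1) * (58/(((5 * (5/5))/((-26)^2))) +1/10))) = 7875/1847156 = 0.00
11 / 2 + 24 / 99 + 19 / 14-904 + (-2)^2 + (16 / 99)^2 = -61257428 / 68607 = -892.87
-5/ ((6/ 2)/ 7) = -35/ 3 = -11.67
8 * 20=160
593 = 593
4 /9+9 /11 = 1.26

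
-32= -32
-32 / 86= -16 / 43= -0.37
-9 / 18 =-1 / 2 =-0.50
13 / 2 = 6.50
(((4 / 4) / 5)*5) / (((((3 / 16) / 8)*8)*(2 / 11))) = 29.33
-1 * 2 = -2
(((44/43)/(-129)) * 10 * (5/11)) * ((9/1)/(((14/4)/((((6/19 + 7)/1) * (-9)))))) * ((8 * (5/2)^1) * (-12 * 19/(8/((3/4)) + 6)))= -21617280/12943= -1670.19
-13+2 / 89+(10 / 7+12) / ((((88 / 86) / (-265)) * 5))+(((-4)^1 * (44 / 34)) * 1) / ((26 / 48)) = -2175061939 / 3029026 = -718.07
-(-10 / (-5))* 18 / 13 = -36 / 13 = -2.77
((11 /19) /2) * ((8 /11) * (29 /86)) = 58 /817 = 0.07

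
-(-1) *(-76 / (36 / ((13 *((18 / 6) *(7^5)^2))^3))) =-2822579045263100788085026809021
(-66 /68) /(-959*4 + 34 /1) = 33 /129268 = 0.00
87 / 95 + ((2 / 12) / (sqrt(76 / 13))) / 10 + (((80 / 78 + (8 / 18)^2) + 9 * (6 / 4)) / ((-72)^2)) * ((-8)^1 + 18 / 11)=sqrt(247) / 2280 + 5120927389 / 5704395840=0.90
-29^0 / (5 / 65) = -13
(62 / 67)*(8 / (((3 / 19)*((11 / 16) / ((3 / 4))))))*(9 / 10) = 169632 / 3685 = 46.03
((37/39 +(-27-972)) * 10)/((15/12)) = -311392/39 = -7984.41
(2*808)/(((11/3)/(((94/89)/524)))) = 113928/128249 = 0.89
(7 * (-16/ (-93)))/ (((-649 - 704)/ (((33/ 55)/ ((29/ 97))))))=-10864/ 6081735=-0.00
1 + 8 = 9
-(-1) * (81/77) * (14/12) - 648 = -646.77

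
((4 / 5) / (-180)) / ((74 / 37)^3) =-1 / 1800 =-0.00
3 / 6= 0.50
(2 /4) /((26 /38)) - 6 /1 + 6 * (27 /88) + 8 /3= -1307 /1716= -0.76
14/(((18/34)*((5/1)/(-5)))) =-26.44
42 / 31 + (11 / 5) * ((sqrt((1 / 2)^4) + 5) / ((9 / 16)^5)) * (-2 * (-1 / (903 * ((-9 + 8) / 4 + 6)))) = 1.43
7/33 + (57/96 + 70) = 74771/1056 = 70.81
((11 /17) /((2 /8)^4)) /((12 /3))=704 /17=41.41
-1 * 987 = -987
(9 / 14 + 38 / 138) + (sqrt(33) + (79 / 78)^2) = 7.69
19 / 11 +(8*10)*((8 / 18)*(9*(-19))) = -66861 / 11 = -6078.27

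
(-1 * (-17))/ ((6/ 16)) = 136/ 3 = 45.33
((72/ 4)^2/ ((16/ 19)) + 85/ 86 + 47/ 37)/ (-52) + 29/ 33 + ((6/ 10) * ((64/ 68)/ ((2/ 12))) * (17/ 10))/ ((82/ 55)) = -6045172927/ 2238727920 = -2.70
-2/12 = -0.17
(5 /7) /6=5 /42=0.12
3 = 3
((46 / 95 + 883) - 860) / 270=2231 / 25650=0.09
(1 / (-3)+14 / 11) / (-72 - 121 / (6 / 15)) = -62 / 24717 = -0.00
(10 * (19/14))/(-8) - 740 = -741.70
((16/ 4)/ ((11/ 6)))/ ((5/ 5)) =24/ 11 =2.18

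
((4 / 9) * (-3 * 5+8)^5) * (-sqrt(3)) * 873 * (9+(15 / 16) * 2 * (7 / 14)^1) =259214361 * sqrt(3) / 4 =112243110.83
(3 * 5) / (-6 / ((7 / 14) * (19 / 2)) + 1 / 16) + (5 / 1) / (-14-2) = -14957 / 1168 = -12.81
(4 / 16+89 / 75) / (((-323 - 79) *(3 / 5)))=-431 / 72360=-0.01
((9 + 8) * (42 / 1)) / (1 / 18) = 12852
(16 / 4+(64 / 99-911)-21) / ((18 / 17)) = -780368 / 891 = -875.83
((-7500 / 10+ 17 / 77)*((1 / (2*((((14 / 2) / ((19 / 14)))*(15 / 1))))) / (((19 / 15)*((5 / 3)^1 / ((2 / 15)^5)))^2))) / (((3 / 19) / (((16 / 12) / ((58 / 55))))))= -29559296 / 1911980478515625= -0.00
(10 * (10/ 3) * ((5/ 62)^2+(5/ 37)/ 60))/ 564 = 0.00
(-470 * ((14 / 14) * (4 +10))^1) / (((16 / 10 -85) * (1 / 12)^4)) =227404800 / 139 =1636005.76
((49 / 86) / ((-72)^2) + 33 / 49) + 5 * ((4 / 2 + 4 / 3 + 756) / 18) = 211.60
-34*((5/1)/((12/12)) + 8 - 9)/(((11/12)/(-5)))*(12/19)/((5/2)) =39168/209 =187.41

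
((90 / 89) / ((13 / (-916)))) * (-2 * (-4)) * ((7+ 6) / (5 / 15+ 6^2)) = -1978560 / 9701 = -203.95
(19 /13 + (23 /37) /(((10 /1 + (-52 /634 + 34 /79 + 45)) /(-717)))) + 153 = 97612074875 /666708809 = 146.41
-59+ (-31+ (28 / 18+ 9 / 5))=-86.64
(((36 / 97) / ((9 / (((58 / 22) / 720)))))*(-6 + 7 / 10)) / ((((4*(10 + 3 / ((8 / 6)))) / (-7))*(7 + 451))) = 1537 / 6157443600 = 0.00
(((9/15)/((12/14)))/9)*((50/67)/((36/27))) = 35/804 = 0.04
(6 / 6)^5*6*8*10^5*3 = 14400000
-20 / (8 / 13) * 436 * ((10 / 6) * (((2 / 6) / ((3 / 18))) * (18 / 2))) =-425100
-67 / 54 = -1.24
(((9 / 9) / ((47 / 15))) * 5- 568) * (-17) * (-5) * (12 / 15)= -1810228 / 47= -38515.49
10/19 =0.53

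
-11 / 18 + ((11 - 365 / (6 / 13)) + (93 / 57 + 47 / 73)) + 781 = 35339 / 12483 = 2.83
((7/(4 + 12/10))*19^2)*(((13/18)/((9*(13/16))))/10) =5054/1053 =4.80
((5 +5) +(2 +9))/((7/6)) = 18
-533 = -533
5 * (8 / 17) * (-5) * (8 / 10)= -160 / 17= -9.41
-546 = -546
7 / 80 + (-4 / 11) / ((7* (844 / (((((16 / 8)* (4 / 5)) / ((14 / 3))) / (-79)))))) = 62892329 / 718767280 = 0.09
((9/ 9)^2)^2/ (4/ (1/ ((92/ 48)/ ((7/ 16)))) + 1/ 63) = 63/ 1105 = 0.06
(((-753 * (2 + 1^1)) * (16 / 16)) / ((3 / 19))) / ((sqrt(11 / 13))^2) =-16908.27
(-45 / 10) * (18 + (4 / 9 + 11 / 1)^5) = -11593803625 / 13122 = -883539.37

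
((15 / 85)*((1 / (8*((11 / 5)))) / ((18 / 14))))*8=35 / 561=0.06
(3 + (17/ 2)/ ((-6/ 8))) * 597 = -4975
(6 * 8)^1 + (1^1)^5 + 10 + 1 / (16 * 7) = 6609 / 112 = 59.01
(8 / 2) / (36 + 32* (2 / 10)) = 5 / 53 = 0.09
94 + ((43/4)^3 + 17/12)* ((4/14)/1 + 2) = 246689/84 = 2936.77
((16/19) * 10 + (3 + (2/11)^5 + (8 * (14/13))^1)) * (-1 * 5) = -3985246515/39779597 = -100.18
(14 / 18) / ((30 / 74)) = 259 / 135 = 1.92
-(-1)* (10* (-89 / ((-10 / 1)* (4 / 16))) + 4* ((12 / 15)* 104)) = 3444 / 5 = 688.80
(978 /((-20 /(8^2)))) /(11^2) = -15648 /605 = -25.86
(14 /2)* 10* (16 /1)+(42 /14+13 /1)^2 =1376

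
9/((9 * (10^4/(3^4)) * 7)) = 81/70000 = 0.00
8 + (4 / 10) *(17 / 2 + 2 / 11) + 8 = 1071 / 55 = 19.47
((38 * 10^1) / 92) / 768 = 95 / 17664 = 0.01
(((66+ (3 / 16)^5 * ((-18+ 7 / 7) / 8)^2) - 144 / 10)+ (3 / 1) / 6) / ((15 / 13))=227268732691 / 5033164800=45.15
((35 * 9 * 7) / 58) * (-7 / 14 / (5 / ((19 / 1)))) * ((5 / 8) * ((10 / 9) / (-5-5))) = 4655 / 928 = 5.02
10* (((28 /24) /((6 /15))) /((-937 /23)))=-4025 /5622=-0.72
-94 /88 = -47 /44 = -1.07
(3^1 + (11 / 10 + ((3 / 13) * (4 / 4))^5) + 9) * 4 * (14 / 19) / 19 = 1361970764 / 670183865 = 2.03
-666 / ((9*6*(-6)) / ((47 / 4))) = 1739 / 72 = 24.15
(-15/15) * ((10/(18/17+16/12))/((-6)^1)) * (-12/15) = -34/61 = -0.56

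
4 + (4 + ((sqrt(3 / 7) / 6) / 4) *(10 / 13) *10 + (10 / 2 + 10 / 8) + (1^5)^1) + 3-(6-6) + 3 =25 *sqrt(21) / 546 + 85 / 4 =21.46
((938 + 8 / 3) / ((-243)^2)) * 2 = 5644 / 177147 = 0.03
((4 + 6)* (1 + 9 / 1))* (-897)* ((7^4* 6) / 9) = -143579800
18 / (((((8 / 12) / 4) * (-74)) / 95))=-5130 / 37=-138.65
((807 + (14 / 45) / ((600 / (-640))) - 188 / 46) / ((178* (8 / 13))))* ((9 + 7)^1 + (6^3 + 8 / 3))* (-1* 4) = -28508647024 / 4145175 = -6877.55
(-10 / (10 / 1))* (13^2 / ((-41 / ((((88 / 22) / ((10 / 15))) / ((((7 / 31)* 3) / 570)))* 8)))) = 47779680 / 287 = 166479.72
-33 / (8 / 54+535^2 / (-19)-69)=16929 / 7763396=0.00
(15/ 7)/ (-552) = -5/ 1288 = -0.00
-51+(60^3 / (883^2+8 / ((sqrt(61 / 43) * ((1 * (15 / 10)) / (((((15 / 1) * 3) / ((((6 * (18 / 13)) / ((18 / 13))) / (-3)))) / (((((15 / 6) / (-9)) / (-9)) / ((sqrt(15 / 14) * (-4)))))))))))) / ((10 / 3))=-13213011824499777 / 259501676612827 - 503884800 * sqrt(550830) / 259501676612827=-50.92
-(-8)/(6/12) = 16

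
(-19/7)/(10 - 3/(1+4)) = -95/329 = -0.29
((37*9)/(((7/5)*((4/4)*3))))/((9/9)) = 555/7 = 79.29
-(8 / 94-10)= 466 / 47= 9.91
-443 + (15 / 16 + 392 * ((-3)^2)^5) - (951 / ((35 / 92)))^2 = 331199011351 / 19600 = 16897908.74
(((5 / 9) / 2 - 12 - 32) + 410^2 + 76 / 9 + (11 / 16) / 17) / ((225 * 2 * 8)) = 411422539 / 8812800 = 46.68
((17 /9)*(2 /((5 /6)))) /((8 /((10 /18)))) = 17 /54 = 0.31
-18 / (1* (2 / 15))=-135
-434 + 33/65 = -28177/65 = -433.49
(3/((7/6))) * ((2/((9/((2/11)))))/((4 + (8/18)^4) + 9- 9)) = 13122/510125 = 0.03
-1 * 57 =-57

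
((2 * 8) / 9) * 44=704 / 9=78.22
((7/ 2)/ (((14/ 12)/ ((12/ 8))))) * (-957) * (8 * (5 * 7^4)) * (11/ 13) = -4549558860/ 13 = -349966066.15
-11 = -11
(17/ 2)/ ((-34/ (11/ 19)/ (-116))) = 319/ 19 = 16.79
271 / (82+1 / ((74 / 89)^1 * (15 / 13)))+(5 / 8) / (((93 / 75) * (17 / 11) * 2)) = 2663173295 / 777236464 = 3.43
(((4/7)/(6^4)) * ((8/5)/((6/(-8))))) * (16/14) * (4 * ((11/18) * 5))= -1408/107163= -0.01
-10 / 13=-0.77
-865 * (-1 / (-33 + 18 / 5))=-4325 / 147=-29.42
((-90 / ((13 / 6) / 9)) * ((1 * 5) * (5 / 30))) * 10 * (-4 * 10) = 1620000 / 13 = 124615.38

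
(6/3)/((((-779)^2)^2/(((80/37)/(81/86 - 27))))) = -13760/30534682692382677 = -0.00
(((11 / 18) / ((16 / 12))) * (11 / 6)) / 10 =121 / 1440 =0.08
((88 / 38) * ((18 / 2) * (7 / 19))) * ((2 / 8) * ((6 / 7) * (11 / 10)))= 3267 / 1805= 1.81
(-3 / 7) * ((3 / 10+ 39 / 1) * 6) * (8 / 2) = -14148 / 35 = -404.23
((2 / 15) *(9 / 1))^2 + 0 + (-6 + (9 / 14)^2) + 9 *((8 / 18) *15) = 273681 / 4900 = 55.85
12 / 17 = 0.71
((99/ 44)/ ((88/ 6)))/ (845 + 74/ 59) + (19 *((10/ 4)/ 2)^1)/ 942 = 35033971/ 1379638128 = 0.03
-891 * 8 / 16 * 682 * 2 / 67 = -607662 / 67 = -9069.58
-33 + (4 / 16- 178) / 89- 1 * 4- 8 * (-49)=353.00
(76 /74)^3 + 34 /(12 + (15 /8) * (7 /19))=367622792 /97709637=3.76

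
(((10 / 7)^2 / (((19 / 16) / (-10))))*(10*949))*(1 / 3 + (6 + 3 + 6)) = -6984640000 / 2793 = -2500766.20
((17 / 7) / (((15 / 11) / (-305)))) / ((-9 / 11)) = 125477 / 189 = 663.90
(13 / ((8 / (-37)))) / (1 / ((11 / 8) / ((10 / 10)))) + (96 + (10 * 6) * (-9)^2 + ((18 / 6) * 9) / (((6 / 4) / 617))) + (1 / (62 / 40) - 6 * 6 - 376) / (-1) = 32519115 / 1984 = 16390.68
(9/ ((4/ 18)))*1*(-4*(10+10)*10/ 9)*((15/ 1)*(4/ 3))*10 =-720000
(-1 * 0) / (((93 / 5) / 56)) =0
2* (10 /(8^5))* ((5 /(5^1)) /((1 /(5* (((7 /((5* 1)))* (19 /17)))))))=665 /139264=0.00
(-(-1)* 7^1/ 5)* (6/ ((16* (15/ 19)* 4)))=0.17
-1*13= -13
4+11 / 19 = 4.58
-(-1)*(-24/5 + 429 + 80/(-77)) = 423.16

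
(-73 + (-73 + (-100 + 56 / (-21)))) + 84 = -494 / 3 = -164.67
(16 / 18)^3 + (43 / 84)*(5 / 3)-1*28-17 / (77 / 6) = -6235067 / 224532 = -27.77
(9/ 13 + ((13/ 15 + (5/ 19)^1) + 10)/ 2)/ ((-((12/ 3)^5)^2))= -23183/ 3884974080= -0.00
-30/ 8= -15/ 4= -3.75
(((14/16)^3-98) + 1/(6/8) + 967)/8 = 1337861/12288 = 108.88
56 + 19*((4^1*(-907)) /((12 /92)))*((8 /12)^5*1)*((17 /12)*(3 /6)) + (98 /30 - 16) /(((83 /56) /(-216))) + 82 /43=-1849181129518 /39027015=-47382.08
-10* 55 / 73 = -550 / 73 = -7.53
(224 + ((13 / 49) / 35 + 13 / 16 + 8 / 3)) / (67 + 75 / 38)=355807471 / 107880360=3.30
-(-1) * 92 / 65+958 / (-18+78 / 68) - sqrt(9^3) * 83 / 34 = -153657821 / 1266330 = -121.34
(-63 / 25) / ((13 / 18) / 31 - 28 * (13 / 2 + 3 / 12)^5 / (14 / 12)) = 2249856 / 300250858175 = 0.00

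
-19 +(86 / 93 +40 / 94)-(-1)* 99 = 355582 / 4371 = 81.35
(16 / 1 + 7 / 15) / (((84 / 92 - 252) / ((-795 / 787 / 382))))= 301093 / 1736161350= 0.00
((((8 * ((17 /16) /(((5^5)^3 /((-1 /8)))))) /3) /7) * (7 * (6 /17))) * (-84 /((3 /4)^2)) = 56 /91552734375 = 0.00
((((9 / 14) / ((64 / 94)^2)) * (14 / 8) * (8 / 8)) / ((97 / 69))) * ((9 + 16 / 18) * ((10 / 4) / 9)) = 22609115 / 4767744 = 4.74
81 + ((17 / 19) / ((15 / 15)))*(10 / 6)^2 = 83.49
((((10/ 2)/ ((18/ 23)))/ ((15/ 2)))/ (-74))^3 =-12167/ 7976023992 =-0.00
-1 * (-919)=919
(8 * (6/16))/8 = 3/8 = 0.38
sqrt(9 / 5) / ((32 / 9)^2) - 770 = -770 + 243 * sqrt(5) / 5120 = -769.89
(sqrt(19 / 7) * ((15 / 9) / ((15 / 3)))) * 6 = 2 * sqrt(133) / 7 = 3.30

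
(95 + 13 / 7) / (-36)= -113 / 42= -2.69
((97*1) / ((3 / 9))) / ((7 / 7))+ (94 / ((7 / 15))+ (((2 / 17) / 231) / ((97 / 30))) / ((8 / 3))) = 125050281 / 253946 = 492.43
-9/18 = -1/2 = -0.50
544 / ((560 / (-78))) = -2652 / 35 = -75.77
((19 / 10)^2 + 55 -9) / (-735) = -0.07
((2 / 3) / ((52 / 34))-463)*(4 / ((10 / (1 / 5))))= -37.01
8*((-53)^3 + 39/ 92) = -27393290/ 23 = -1191012.61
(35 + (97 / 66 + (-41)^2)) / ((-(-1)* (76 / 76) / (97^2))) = 1066538377 / 66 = 16159672.38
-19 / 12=-1.58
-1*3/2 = -3/2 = -1.50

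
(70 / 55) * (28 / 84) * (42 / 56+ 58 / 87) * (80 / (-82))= -2380 / 4059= -0.59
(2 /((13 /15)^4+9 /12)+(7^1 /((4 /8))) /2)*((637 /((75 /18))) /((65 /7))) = 95248986 /678875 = 140.30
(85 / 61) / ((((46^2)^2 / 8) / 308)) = 13090 / 17070301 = 0.00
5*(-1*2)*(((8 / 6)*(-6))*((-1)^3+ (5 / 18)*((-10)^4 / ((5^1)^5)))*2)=-160 / 9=-17.78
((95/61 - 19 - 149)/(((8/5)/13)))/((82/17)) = -11219065/40016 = -280.36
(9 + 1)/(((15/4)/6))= 16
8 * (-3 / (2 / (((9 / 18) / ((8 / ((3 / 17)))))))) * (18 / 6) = -27 / 68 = -0.40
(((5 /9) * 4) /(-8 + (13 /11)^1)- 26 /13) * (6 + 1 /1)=-2198 /135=-16.28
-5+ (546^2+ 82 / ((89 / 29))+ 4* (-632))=26309265 / 89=295609.72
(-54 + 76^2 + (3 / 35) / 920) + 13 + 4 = 184795803 / 32200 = 5739.00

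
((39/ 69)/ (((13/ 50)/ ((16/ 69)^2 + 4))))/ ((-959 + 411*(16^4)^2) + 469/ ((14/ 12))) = 965000/ 193298151306514797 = 0.00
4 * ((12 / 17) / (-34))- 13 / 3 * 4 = -15100 / 867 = -17.42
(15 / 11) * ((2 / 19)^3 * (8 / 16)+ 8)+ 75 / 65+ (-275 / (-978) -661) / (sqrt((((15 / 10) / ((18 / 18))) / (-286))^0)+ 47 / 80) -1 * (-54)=-21327872952281 / 60912920211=-350.14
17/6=2.83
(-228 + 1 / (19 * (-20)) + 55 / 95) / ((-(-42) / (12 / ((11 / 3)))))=-259263 / 14630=-17.72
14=14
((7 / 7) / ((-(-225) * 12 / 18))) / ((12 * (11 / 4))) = 0.00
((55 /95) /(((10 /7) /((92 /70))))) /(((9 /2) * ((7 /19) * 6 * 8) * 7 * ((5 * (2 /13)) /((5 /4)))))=3289 /2116800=0.00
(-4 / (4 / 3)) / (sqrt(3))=-sqrt(3)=-1.73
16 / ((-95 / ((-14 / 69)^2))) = -3136 / 452295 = -0.01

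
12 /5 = 2.40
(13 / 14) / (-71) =-0.01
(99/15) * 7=231/5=46.20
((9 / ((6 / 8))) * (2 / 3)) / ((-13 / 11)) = -88 / 13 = -6.77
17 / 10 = 1.70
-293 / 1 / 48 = -293 / 48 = -6.10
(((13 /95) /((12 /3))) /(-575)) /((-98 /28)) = 13 /764750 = 0.00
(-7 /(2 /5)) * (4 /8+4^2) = -1155 /4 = -288.75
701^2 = 491401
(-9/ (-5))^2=81/ 25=3.24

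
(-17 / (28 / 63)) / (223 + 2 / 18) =-1377 / 8032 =-0.17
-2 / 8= -1 / 4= -0.25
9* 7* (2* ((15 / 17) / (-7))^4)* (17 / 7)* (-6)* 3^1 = -16402500 / 11796113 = -1.39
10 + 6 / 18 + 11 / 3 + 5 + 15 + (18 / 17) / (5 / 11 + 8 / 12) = 21980 / 629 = 34.94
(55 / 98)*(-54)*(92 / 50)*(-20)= 54648 / 49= 1115.27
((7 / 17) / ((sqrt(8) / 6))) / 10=21 * sqrt(2) / 340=0.09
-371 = -371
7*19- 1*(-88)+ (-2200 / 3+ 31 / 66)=-11261 / 22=-511.86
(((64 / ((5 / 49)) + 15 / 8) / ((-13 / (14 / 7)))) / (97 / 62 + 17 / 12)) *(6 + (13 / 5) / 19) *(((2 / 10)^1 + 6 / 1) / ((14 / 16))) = -338349548856 / 239682625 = -1411.66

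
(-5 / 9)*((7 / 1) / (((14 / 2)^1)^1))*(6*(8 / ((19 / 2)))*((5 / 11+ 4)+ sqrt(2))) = -7840 / 627 - 160*sqrt(2) / 57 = -16.47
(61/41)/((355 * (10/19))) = 1159/145550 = 0.01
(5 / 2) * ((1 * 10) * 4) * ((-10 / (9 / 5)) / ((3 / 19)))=-95000 / 27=-3518.52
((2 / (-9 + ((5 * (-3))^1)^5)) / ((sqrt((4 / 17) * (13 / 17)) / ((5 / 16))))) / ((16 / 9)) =-85 * sqrt(13) / 280803328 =-0.00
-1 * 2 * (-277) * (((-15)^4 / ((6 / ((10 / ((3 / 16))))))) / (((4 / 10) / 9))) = 5609250000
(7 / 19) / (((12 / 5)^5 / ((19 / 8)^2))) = 415625 / 15925248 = 0.03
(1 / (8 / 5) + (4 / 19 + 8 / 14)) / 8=1497 / 8512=0.18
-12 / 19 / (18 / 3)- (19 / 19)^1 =-21 / 19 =-1.11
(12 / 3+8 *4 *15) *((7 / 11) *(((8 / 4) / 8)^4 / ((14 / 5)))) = 55 / 128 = 0.43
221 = 221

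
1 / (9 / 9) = 1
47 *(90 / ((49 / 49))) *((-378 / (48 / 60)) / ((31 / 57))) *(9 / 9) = -113924475 / 31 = -3674983.06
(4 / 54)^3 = 8 / 19683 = 0.00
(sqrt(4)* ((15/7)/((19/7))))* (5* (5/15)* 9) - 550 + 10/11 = -109810/209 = -525.41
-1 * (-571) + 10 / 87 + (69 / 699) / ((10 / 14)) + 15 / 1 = 59419687 / 101355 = 586.25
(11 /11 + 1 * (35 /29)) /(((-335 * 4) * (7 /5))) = -16 /13601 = -0.00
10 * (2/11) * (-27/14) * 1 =-270/77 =-3.51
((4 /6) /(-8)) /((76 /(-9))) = 3 /304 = 0.01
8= 8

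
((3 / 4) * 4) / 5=3 / 5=0.60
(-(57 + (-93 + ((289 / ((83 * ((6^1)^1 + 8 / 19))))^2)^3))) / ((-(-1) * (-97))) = -38781374373578906895585095 / 104568113387552735670033472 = -0.37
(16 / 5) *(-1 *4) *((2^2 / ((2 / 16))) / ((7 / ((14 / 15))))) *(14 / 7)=-8192 / 75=-109.23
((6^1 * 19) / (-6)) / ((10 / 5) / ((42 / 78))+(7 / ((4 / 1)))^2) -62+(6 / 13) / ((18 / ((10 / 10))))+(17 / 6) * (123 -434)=-18667273 / 19734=-945.94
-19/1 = -19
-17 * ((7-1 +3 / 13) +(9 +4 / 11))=-37910 / 143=-265.10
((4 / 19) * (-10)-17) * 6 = -2178 / 19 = -114.63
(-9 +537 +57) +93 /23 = 13548 /23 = 589.04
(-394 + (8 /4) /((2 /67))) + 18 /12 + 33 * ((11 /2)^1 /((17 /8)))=-8163 /34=-240.09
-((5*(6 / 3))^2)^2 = -10000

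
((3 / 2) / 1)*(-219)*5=-3285 / 2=-1642.50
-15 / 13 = -1.15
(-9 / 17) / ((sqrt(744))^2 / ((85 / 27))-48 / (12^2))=-135 / 60179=-0.00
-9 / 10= -0.90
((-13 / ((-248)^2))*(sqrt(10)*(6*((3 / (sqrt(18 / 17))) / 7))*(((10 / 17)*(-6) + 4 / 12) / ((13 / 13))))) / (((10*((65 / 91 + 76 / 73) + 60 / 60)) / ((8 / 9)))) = 0.00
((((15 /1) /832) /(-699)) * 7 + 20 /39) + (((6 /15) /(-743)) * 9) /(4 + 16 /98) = 18785970677 /36728927040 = 0.51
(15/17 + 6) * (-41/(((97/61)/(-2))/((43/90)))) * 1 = 169.56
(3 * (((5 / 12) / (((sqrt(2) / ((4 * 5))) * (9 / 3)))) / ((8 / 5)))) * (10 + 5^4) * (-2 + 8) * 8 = 79375 * sqrt(2) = 112253.20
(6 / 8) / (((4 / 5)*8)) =15 / 128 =0.12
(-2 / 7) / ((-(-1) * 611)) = -2 / 4277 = -0.00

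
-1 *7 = -7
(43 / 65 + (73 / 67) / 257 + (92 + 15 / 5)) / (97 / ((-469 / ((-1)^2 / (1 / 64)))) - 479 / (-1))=0.21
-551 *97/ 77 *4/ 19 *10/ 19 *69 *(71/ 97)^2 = -403481640/ 141911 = -2843.20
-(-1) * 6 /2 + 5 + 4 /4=9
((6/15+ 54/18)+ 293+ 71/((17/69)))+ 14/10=49808/85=585.98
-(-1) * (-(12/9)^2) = -16/9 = -1.78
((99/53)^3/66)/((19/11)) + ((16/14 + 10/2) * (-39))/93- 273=-338237909839/1227639742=-275.52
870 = 870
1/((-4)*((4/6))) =-0.38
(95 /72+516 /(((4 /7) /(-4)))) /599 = -259969 /43128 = -6.03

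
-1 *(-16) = 16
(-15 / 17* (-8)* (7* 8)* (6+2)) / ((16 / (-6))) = -20160 / 17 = -1185.88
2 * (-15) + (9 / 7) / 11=-2301 / 77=-29.88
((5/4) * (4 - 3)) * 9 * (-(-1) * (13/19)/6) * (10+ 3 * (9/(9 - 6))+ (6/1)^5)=1520025/152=10000.16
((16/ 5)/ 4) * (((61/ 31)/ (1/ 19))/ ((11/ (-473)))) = -199348/ 155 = -1286.12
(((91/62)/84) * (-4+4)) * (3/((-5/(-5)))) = 0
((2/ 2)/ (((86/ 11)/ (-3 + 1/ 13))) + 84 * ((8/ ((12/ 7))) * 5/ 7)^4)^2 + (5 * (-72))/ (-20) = 24496748047499131/ 227798649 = 107536845.17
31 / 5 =6.20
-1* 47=-47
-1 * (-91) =91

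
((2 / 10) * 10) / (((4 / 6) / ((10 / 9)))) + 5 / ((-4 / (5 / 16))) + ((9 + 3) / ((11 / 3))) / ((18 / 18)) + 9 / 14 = 101393 / 14784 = 6.86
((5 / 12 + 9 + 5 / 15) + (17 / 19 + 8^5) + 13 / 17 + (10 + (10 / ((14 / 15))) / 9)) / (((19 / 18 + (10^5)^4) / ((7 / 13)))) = 0.00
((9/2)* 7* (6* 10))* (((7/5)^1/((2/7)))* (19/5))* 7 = 1231713/5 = 246342.60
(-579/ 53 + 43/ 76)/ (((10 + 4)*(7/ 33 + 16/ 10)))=-6884625/ 16861208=-0.41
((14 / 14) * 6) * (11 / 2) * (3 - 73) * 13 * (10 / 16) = -75075 / 4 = -18768.75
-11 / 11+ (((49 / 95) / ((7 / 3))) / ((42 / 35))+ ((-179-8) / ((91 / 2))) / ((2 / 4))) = -31245 / 3458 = -9.04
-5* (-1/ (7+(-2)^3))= -5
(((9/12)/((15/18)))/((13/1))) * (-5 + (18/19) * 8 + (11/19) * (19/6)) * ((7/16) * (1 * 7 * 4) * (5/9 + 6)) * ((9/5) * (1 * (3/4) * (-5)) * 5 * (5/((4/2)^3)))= -65437785/126464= -517.44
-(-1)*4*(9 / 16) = 9 / 4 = 2.25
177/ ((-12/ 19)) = -1121/ 4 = -280.25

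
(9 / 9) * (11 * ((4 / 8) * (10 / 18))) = 55 / 18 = 3.06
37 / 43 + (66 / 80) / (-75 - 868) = 1394221 / 1621960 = 0.86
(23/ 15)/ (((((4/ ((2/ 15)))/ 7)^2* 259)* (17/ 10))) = 161/ 849150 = 0.00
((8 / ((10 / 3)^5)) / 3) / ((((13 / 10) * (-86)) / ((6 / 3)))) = -0.00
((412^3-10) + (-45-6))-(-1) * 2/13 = 909148073/13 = 69934467.15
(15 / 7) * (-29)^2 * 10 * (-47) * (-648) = 3842024400 / 7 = 548860628.57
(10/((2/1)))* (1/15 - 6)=-89/3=-29.67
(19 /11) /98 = 19 /1078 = 0.02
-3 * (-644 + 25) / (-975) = -619 / 325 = -1.90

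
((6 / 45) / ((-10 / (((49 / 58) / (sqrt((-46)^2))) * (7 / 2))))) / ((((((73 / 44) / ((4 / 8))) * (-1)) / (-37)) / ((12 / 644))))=-19943 / 111989300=-0.00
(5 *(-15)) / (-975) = 1 / 13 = 0.08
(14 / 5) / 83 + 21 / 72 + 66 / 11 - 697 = -6879119 / 9960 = -690.67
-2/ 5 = -0.40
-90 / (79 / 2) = -180 / 79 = -2.28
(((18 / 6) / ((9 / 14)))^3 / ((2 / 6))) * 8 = 21952 / 9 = 2439.11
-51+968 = 917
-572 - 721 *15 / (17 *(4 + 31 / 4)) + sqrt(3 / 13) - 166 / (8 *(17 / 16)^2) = -8754560 / 13583 + sqrt(39) / 13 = -644.04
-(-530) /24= 22.08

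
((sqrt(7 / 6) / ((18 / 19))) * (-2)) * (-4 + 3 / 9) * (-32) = -3344 * sqrt(42) / 81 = -267.55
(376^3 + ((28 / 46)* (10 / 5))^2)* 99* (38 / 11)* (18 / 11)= 15737115958848 / 529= 29748801434.50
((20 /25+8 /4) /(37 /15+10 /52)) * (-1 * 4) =-4368 /1037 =-4.21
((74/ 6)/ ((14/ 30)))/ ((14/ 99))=18315/ 98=186.89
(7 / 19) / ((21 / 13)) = 13 / 57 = 0.23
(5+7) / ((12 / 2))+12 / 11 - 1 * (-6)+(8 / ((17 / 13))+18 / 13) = 40338 / 2431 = 16.59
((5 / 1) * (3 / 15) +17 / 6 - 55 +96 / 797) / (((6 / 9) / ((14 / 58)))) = -1708721 / 92452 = -18.48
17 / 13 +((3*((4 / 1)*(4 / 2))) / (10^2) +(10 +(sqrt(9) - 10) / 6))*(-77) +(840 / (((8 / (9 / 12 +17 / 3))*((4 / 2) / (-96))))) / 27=-11086433 / 5850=-1895.12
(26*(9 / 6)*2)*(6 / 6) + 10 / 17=1336 / 17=78.59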